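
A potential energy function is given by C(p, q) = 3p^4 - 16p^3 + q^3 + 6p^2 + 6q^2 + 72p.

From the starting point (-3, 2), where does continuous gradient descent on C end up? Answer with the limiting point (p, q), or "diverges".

(-1, 0)

C is separable, so gradient descent decouples: p follows -∂C/∂p, q follows -∂C/∂q.
∂C/∂p = 12(p - 3)(p - 2)(p + 1); at p=-3 this is -720, so p increases.
∂C/∂q = 3q(q + 4); at q=2 this is 36, so q decreases.
p converges to its nearest critical value -1 (a local min of the p-part); q converges to 0. The iterate converges to (-1, 0).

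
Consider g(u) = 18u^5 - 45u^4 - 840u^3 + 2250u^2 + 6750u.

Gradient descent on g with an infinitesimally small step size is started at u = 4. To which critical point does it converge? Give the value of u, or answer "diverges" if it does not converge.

5

g'(u) = 90(u - 5)(u - 3)(u + 1)(u + 5), so g'(4) = -4050.
Gradient descent moves in the -g' direction, i.e. u is increasing.
The nearest critical point in that direction is u = 5, where g'' = 10800 > 0 (a local minimum). The iterate converges there.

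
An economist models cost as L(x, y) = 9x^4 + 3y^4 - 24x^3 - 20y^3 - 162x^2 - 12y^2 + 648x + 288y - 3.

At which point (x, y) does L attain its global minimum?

(-3, -2)

L(x,y) separates as P(x) + Q(y) − 3, so its minimum is min P + min Q − 3.
P'(x) = 36(x - 3)(x - 2)(x + 3) vanishes at x ∈ {-3, 2, 3}; Q'(y) = 12(y - 4)(y - 3)(y + 2) vanishes at y ∈ {-2, 3, 4}.
Local minima of P (where P''>0): P(-3)=-2025, P(3)=567. Local minima of Q: Q(-2)=-416, Q(4)=448.
So the global minimum of L is P(-3) + Q(-2) − 3 = -2025 − 416 − 3 = -2444, attained at (-3, -2).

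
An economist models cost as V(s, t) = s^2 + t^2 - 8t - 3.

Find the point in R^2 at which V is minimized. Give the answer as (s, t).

(0, 4)

V(s,t) separates as P(s) + Q(t) − 3, so its minimum is min P + min Q − 3.
P'(s) = 2s vanishes at s ∈ {0}; Q'(t) = 2(t - 4) vanishes at t ∈ {4}.
Local minima of P (where P''>0): P(0)=0. Local minima of Q: Q(4)=-16.
So the global minimum of V is P(0) + Q(4) − 3 = 0 − 16 − 3 = -19, attained at (0, 4).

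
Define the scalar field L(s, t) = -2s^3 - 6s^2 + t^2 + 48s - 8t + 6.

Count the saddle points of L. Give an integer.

L separates as a function of s plus a function of t, so ∇L=0 decouples.
∂L/∂s = -6(s - 2)(s + 4) = 0 at s ∈ {-4, 2}; ∂L/∂t = 2(t - 4) = 0 at t ∈ {4}.
The Hessian is diagonal: diag(L_ss, L_tt). Second derivatives: L_ss(-4)=36, L_ss(2)=-36; L_tt(4)=2.
Saddle points occur where the two diagonal entries have opposite signs: (2, 4). Count: 1.

1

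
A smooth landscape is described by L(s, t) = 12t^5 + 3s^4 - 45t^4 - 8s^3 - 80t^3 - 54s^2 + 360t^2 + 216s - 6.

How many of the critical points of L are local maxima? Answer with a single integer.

2

L separates as a function of s plus a function of t, so ∇L=0 decouples.
∂L/∂s = 12(s - 3)(s - 2)(s + 3) = 0 at s ∈ {-3, 2, 3}; ∂L/∂t = 60t(t - 3)(t - 2)(t + 2) = 0 at t ∈ {-2, 0, 2, 3}.
The Hessian is diagonal: diag(L_ss, L_tt). Second derivatives: L_ss(-3)=360, L_ss(2)=-60, L_ss(3)=72; L_tt(-2)=-2400, L_tt(0)=720, L_tt(2)=-480, L_tt(3)=900.
Local maxima occur where both diagonal entries negative: (2, -2), (2, 2). Count: 2.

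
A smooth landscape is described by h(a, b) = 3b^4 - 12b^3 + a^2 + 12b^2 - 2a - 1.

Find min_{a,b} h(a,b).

-2

h(a,b) separates as P(a) + Q(b) − 1, so its minimum is min P + min Q − 1.
P'(a) = 2a - 2 vanishes at a ∈ {1}; Q'(b) = 12b(b - 2)(b - 1) vanishes at b ∈ {0, 1, 2}.
Local minima of P (where P''>0): P(1)=-1. Local minima of Q: Q(0)=0, Q(2)=0.
So the global minimum of h is P(1) + Q(0) − 1 = -1 + 0 − 1 = -2, attained at (1, 0).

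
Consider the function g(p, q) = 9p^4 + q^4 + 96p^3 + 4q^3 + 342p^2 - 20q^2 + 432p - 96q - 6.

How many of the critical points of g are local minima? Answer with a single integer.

4

g separates as a function of p plus a function of q, so ∇g=0 decouples.
∂g/∂p = 36(p + 1)(p + 3)(p + 4) = 0 at p ∈ {-4, -3, -1}; ∂g/∂q = 4(q - 3)(q + 2)(q + 4) = 0 at q ∈ {-4, -2, 3}.
The Hessian is diagonal: diag(g_pp, g_qq). Second derivatives: g_pp(-4)=108, g_pp(-3)=-72, g_pp(-1)=216; g_qq(-4)=56, g_qq(-2)=-40, g_qq(3)=140.
Local minima occur where both diagonal entries positive: (-4, -4), (-4, 3), (-1, -4), (-1, 3). Count: 4.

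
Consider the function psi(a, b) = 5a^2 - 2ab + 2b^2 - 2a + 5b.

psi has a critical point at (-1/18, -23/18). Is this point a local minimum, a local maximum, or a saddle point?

local minimum

The Hessian of psi is constant: H = [[10, -2], [-2, 4]].
det(H) = 10·4 − (-2)² = 36.
det(H) > 0 and tr(H) = 14 > 0, so H is positive definite and the point is a local minimum.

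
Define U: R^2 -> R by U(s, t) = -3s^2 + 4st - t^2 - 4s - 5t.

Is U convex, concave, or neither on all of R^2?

U is quadratic, so its Hessian is the constant matrix H = [[-6, 4], [4, -2]].
det(H) = -4, tr(H) = -8.
det(H) < 0, so H is indefinite: neither convex nor concave.

neither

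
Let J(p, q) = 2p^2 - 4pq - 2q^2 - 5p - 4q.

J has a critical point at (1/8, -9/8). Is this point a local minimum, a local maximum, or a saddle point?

saddle point

The Hessian of J is constant: H = [[4, -4], [-4, -4]].
det(H) = 4·(-4) − (-4)² = -32.
Since det(H) < 0, H is indefinite and the critical point is a saddle point.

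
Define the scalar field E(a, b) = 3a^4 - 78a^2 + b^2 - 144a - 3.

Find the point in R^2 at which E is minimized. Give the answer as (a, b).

E(a,b) separates as P(a) + Q(b) − 3, so its minimum is min P + min Q − 3.
P'(a) = 12(a - 4)(a + 1)(a + 3) vanishes at a ∈ {-3, -1, 4}; Q'(b) = 2b vanishes at b ∈ {0}.
Local minima of P (where P''>0): P(-3)=-27, P(4)=-1056. Local minima of Q: Q(0)=0.
So the global minimum of E is P(4) + Q(0) − 3 = -1056 + 0 − 3 = -1059, attained at (4, 0).

(4, 0)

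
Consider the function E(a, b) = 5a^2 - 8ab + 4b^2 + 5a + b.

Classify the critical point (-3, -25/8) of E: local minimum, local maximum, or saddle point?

local minimum

The Hessian of E is constant: H = [[10, -8], [-8, 8]].
det(H) = 10·8 − (-8)² = 16.
det(H) > 0 and tr(H) = 18 > 0, so H is positive definite and the point is a local minimum.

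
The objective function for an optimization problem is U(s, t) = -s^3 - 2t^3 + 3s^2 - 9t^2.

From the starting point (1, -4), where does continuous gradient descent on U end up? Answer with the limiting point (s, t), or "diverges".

U is separable, so gradient descent decouples: s follows -∂U/∂s, t follows -∂U/∂t.
∂U/∂s = -3s(s - 2); at s=1 this is 3, so s decreases.
∂U/∂t = -6t(t + 3); at t=-4 this is -24, so t increases.
s converges to its nearest critical value 0 (a local min of the s-part); t converges to -3. The iterate converges to (0, -3).

(0, -3)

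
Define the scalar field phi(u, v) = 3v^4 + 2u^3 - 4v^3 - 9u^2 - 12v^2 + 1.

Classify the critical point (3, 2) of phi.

local minimum

The mixed partial ∂²phi/∂u∂v is 0, so the Hessian at any point is diag(phi_uu, phi_vv) = diag(6(2u - 3), 12(3v^2 - 2v - 2)).
At (3, 2): H = diag(18, 72).
Both eigenvalues are positive, so H is positive definite: a local minimum.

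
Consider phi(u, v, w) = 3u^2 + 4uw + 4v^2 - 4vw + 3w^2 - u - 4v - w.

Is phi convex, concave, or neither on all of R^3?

phi is quadratic, so its Hessian is the constant matrix H = [[6, 0, 4], [0, 8, -4], [4, -4, 6]].
Leading principal minors: 6, 48, 64.
All positive ⇒ H ≻ 0 ⇒ convex.

convex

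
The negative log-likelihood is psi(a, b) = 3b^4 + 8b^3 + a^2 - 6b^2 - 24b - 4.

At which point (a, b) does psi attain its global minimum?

psi(a,b) separates as P(a) + Q(b) − 4, so its minimum is min P + min Q − 4.
P'(a) = 2a vanishes at a ∈ {0}; Q'(b) = 12(b - 1)(b + 1)(b + 2) vanishes at b ∈ {-2, -1, 1}.
Local minima of P (where P''>0): P(0)=0. Local minima of Q: Q(-2)=8, Q(1)=-19.
So the global minimum of psi is P(0) + Q(1) − 4 = 0 − 19 − 4 = -23, attained at (0, 1).

(0, 1)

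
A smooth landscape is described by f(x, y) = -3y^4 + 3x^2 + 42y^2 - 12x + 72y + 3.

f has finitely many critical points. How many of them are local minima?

f separates as a function of x plus a function of y, so ∇f=0 decouples.
∂f/∂x = 6(x - 2) = 0 at x ∈ {2}; ∂f/∂y = -12(y - 3)(y + 1)(y + 2) = 0 at y ∈ {-2, -1, 3}.
The Hessian is diagonal: diag(f_xx, f_yy). Second derivatives: f_xx(2)=6; f_yy(-2)=-60, f_yy(-1)=48, f_yy(3)=-240.
Local minima occur where both diagonal entries positive: (2, -1). Count: 1.

1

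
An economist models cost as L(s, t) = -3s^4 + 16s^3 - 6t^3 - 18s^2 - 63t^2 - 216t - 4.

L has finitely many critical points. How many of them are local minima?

L separates as a function of s plus a function of t, so ∇L=0 decouples.
∂L/∂s = -12s(s - 3)(s - 1) = 0 at s ∈ {0, 1, 3}; ∂L/∂t = -18(t + 3)(t + 4) = 0 at t ∈ {-4, -3}.
The Hessian is diagonal: diag(L_ss, L_tt). Second derivatives: L_ss(0)=-36, L_ss(1)=24, L_ss(3)=-72; L_tt(-4)=18, L_tt(-3)=-18.
Local minima occur where both diagonal entries positive: (1, -4). Count: 1.

1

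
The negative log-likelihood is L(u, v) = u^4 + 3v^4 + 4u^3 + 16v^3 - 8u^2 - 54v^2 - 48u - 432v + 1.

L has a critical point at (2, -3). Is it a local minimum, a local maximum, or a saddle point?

saddle point

The mixed partial ∂²L/∂u∂v is 0, so the Hessian at any point is diag(L_uu, L_vv) = diag(4(3u^2 + 6u - 4), 12(3v^2 + 8v - 9)).
At (2, -3): H = diag(80, -72).
The eigenvalues have opposite signs, so H is indefinite: a saddle point.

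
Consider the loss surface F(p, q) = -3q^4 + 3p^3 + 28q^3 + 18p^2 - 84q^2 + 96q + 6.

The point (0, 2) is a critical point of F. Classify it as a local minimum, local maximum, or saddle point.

local minimum

The mixed partial ∂²F/∂p∂q is 0, so the Hessian at any point is diag(F_pp, F_qq) = diag(18(p + 2), 12(-3q^2 + 14q - 14)).
At (0, 2): H = diag(36, 24).
Both eigenvalues are positive, so H is positive definite: a local minimum.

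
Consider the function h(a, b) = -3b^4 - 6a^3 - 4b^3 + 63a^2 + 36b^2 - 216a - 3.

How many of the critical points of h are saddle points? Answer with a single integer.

3

h separates as a function of a plus a function of b, so ∇h=0 decouples.
∂h/∂a = -18(a - 4)(a - 3) = 0 at a ∈ {3, 4}; ∂h/∂b = -12b(b - 2)(b + 3) = 0 at b ∈ {-3, 0, 2}.
The Hessian is diagonal: diag(h_aa, h_bb). Second derivatives: h_aa(3)=18, h_aa(4)=-18; h_bb(-3)=-180, h_bb(0)=72, h_bb(2)=-120.
Saddle points occur where the two diagonal entries have opposite signs: (3, -3), (3, 2), (4, 0). Count: 3.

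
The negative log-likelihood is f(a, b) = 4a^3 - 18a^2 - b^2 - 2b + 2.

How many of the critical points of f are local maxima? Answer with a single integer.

1

f separates as a function of a plus a function of b, so ∇f=0 decouples.
∂f/∂a = 12a(a - 3) = 0 at a ∈ {0, 3}; ∂f/∂b = -2(b + 1) = 0 at b ∈ {-1}.
The Hessian is diagonal: diag(f_aa, f_bb). Second derivatives: f_aa(0)=-36, f_aa(3)=36; f_bb(-1)=-2.
Local maxima occur where both diagonal entries negative: (0, -1). Count: 1.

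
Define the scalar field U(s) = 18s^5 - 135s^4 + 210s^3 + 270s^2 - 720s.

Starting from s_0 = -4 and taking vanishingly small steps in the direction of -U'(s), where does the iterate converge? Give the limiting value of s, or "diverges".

diverges

U'(s) = 90(s - 4)(s - 2)(s - 1)(s + 1), so U'(-4) = 64800.
Gradient descent moves in the -U' direction, i.e. s is decreasing.
There is no critical point below s=-4, and U' keeps the same sign, so the iterate runs off to −∞.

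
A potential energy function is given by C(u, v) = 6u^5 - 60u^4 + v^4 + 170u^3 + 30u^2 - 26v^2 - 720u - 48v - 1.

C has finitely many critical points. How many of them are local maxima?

2

C separates as a function of u plus a function of v, so ∇C=0 decouples.
∂C/∂u = 30(u - 4)(u - 3)(u - 2)(u + 1) = 0 at u ∈ {-1, 2, 3, 4}; ∂C/∂v = 4(v - 4)(v + 1)(v + 3) = 0 at v ∈ {-3, -1, 4}.
The Hessian is diagonal: diag(C_uu, C_vv). Second derivatives: C_uu(-1)=-1800, C_uu(2)=180, C_uu(3)=-120, C_uu(4)=300; C_vv(-3)=56, C_vv(-1)=-40, C_vv(4)=140.
Local maxima occur where both diagonal entries negative: (-1, -1), (3, -1). Count: 2.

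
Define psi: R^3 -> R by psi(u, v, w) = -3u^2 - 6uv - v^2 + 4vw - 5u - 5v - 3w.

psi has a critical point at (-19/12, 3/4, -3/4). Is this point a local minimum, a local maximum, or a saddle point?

The Hessian is constant: H = [[-6, -6, 0], [-6, -2, 4], [0, 4, 0]].
Leading principal minors: Δ₁ = -6, Δ₂ = -24, Δ₃ = 96.
The minors fit neither the all-positive nor the alternating-sign pattern, so H is indefinite: a saddle point.

saddle point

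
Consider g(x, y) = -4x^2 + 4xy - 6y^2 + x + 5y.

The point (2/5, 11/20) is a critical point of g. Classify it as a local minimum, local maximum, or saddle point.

local maximum

The Hessian of g is constant: H = [[-8, 4], [4, -12]].
det(H) = (-8)·(-12) − 4² = 80.
det(H) > 0 and tr(H) = -20 < 0, so H is negative definite and the point is a local maximum.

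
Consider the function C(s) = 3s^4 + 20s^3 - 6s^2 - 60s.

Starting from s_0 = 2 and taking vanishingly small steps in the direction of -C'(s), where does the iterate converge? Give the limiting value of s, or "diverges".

C'(s) = 12(s - 1)(s + 1)(s + 5), so C'(2) = 252.
Gradient descent moves in the -C' direction, i.e. s is decreasing.
The nearest critical point in that direction is s = 1, where C'' = 144 > 0 (a local minimum). The iterate converges there.

1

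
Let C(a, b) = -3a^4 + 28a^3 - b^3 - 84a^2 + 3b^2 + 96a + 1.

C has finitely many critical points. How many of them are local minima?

1

C separates as a function of a plus a function of b, so ∇C=0 decouples.
∂C/∂a = -12(a - 4)(a - 2)(a - 1) = 0 at a ∈ {1, 2, 4}; ∂C/∂b = -3b(b - 2) = 0 at b ∈ {0, 2}.
The Hessian is diagonal: diag(C_aa, C_bb). Second derivatives: C_aa(1)=-36, C_aa(2)=24, C_aa(4)=-72; C_bb(0)=6, C_bb(2)=-6.
Local minima occur where both diagonal entries positive: (2, 0). Count: 1.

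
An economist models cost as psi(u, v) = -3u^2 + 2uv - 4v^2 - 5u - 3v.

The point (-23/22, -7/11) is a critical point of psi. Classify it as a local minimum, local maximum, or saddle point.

The Hessian of psi is constant: H = [[-6, 2], [2, -8]].
det(H) = (-6)·(-8) − 2² = 44.
det(H) > 0 and tr(H) = -14 < 0, so H is negative definite and the point is a local maximum.

local maximum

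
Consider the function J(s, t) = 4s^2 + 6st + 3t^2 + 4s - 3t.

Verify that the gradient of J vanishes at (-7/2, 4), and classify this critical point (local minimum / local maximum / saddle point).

∇J = (8s + 6t + 4, 6s + 6t - 3); substituting (-7/2, 4) gives ∇J = (0, 0), so (-7/2, 4) is indeed a critical point.
The Hessian of J is constant: H = [[8, 6], [6, 6]].
det(H) = 8·6 − 6² = 12.
det(H) > 0 and tr(H) = 14 > 0, so H is positive definite and the point is a local minimum.

local minimum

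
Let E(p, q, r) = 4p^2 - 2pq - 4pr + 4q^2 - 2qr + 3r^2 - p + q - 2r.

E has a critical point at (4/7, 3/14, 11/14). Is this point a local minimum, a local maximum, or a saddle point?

local minimum

The Hessian is constant: H = [[8, -2, -4], [-2, 8, -2], [-4, -2, 6]].
Leading principal minors: Δ₁ = 8, Δ₂ = 60, Δ₃ = 168.
All leading minors are positive, so H is positive definite: a local minimum.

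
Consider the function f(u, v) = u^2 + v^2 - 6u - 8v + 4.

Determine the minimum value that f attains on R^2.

f(u,v) separates as P(u) + Q(v) + 4, so its minimum is min P + min Q + 4.
P'(u) = 2u - 6 vanishes at u ∈ {3}; Q'(v) = 2v - 8 vanishes at v ∈ {4}.
Local minima of P (where P''>0): P(3)=-9. Local minima of Q: Q(4)=-16.
So the global minimum of f is P(3) + Q(4) + 4 = -9 − 16 + 4 = -21, attained at (3, 4).

-21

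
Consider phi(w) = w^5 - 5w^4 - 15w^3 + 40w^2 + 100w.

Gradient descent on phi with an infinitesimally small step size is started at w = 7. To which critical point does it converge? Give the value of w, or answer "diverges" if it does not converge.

phi'(w) = 5(w - 5)(w - 2)(w + 1)(w + 2), so phi'(7) = 3600.
Gradient descent moves in the -phi' direction, i.e. w is decreasing.
The nearest critical point in that direction is w = 5, where phi'' = 630 > 0 (a local minimum). The iterate converges there.

5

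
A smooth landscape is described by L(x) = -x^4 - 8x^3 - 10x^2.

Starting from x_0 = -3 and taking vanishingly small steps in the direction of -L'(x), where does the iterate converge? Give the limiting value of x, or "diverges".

L'(x) = -4x(x + 1)(x + 5), so L'(-3) = -48.
Gradient descent moves in the -L' direction, i.e. x is increasing.
The nearest critical point in that direction is x = -1, where L'' = 16 > 0 (a local minimum). The iterate converges there.

-1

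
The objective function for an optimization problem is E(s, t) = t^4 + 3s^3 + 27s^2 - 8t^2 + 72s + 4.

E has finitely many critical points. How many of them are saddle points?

3

E separates as a function of s plus a function of t, so ∇E=0 decouples.
∂E/∂s = 9(s + 2)(s + 4) = 0 at s ∈ {-4, -2}; ∂E/∂t = 4t(t - 2)(t + 2) = 0 at t ∈ {-2, 0, 2}.
The Hessian is diagonal: diag(E_ss, E_tt). Second derivatives: E_ss(-4)=-18, E_ss(-2)=18; E_tt(-2)=32, E_tt(0)=-16, E_tt(2)=32.
Saddle points occur where the two diagonal entries have opposite signs: (-4, -2), (-4, 2), (-2, 0). Count: 3.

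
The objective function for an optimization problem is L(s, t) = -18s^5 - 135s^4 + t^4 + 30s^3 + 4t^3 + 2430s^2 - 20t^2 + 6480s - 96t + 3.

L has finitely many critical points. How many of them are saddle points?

L separates as a function of s plus a function of t, so ∇L=0 decouples.
∂L/∂s = -90(s - 3)(s + 2)(s + 3)(s + 4) = 0 at s ∈ {-4, -3, -2, 3}; ∂L/∂t = 4(t - 3)(t + 2)(t + 4) = 0 at t ∈ {-4, -2, 3}.
The Hessian is diagonal: diag(L_ss, L_tt). Second derivatives: L_ss(-4)=1260, L_ss(-3)=-540, L_ss(-2)=900, L_ss(3)=-18900; L_tt(-4)=56, L_tt(-2)=-40, L_tt(3)=140.
Saddle points occur where the two diagonal entries have opposite signs: (-4, -2), (-3, -4), (-3, 3), (-2, -2), (3, -4), (3, 3). Count: 6.

6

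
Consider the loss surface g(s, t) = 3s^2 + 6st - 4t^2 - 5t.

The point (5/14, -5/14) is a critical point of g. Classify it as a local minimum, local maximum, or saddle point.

The Hessian of g is constant: H = [[6, 6], [6, -8]].
det(H) = 6·(-8) − 6² = -84.
Since det(H) < 0, H is indefinite and the critical point is a saddle point.

saddle point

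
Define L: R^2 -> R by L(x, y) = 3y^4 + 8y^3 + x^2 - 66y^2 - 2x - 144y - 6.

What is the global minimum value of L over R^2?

L(x,y) separates as P(x) + Q(y) − 6, so its minimum is min P + min Q − 6.
P'(x) = 2x - 2 vanishes at x ∈ {1}; Q'(y) = 12(y - 3)(y + 1)(y + 4) vanishes at y ∈ {-4, -1, 3}.
Local minima of P (where P''>0): P(1)=-1. Local minima of Q: Q(-4)=-224, Q(3)=-567.
So the global minimum of L is P(1) + Q(3) − 6 = -1 − 567 − 6 = -574, attained at (1, 3).

-574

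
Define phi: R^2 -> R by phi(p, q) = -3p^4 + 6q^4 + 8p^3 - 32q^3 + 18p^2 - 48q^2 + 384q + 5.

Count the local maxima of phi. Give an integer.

phi separates as a function of p plus a function of q, so ∇phi=0 decouples.
∂phi/∂p = -12p(p - 3)(p + 1) = 0 at p ∈ {-1, 0, 3}; ∂phi/∂q = 24(q - 4)(q - 2)(q + 2) = 0 at q ∈ {-2, 2, 4}.
The Hessian is diagonal: diag(phi_pp, phi_qq). Second derivatives: phi_pp(-1)=-48, phi_pp(0)=36, phi_pp(3)=-144; phi_qq(-2)=576, phi_qq(2)=-192, phi_qq(4)=288.
Local maxima occur where both diagonal entries negative: (-1, 2), (3, 2). Count: 2.

2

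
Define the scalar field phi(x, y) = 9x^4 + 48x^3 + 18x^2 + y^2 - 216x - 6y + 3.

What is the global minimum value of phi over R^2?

phi(x,y) separates as P(x) + Q(y) + 3, so its minimum is min P + min Q + 3.
P'(x) = 36(x - 1)(x + 2)(x + 3) vanishes at x ∈ {-3, -2, 1}; Q'(y) = 2y - 6 vanishes at y ∈ {3}.
Local minima of P (where P''>0): P(-3)=243, P(1)=-141. Local minima of Q: Q(3)=-9.
So the global minimum of phi is P(1) + Q(3) + 3 = -141 − 9 + 3 = -147, attained at (1, 3).

-147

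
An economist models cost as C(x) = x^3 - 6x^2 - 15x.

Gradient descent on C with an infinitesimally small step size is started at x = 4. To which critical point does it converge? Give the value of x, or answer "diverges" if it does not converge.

5

C'(x) = 3(x - 5)(x + 1), so C'(4) = -15.
Gradient descent moves in the -C' direction, i.e. x is increasing.
The nearest critical point in that direction is x = 5, where C'' = 18 > 0 (a local minimum). The iterate converges there.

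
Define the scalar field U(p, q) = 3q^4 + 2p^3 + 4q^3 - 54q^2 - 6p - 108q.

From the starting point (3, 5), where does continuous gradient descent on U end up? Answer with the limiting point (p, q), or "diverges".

(1, 3)

U is separable, so gradient descent decouples: p follows -∂U/∂p, q follows -∂U/∂q.
∂U/∂p = 6(p - 1)(p + 1); at p=3 this is 48, so p decreases.
∂U/∂q = 12(q - 3)(q + 1)(q + 3); at q=5 this is 1152, so q decreases.
p converges to its nearest critical value 1 (a local min of the p-part); q converges to 3. The iterate converges to (1, 3).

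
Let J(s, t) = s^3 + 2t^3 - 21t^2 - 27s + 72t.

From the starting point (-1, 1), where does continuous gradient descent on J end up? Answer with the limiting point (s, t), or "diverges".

diverges

J is separable, so gradient descent decouples: s follows -∂J/∂s, t follows -∂J/∂t.
∂J/∂s = 3(s - 3)(s + 3); at s=-1 this is -24, so s increases.
∂J/∂t = 6(t - 4)(t - 3); at t=1 this is 36, so t decreases.
The t-coordinate has no critical point in that direction and runs off to infinity.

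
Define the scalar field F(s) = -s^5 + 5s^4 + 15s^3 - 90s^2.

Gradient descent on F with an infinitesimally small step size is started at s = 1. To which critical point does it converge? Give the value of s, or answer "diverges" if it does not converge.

3

F'(s) = -5s(s - 4)(s - 3)(s + 3), so F'(1) = -120.
Gradient descent moves in the -F' direction, i.e. s is increasing.
The nearest critical point in that direction is s = 3, where F'' = 90 > 0 (a local minimum). The iterate converges there.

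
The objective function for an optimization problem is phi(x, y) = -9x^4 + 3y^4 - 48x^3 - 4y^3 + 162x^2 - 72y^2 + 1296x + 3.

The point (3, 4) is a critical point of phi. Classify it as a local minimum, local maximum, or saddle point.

The mixed partial ∂²phi/∂x∂y is 0, so the Hessian at any point is diag(phi_xx, phi_yy) = diag(36(-3x^2 - 8x + 9), 12(3y^2 - 2y - 12)).
At (3, 4): H = diag(-1512, 336).
The eigenvalues have opposite signs, so H is indefinite: a saddle point.

saddle point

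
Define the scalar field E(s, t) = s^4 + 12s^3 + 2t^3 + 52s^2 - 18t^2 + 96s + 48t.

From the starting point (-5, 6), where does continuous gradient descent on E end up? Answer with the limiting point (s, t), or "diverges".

(-4, 4)

E is separable, so gradient descent decouples: s follows -∂E/∂s, t follows -∂E/∂t.
∂E/∂s = 4(s + 2)(s + 3)(s + 4); at s=-5 this is -24, so s increases.
∂E/∂t = 6(t - 4)(t - 2); at t=6 this is 48, so t decreases.
s converges to its nearest critical value -4 (a local min of the s-part); t converges to 4. The iterate converges to (-4, 4).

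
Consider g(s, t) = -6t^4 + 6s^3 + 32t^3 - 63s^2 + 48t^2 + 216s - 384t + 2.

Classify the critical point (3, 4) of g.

local maximum

The mixed partial ∂²g/∂s∂t is 0, so the Hessian at any point is diag(g_ss, g_tt) = diag(18(2s - 7), 24(-3t^2 + 8t + 4)).
At (3, 4): H = diag(-18, -288).
Both eigenvalues are negative, so H is negative definite: a local maximum.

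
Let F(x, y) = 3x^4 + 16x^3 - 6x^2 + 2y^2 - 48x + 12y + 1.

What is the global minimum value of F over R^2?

F(x,y) separates as P(x) + Q(y) + 1, so its minimum is min P + min Q + 1.
P'(x) = 12(x - 1)(x + 1)(x + 4) vanishes at x ∈ {-4, -1, 1}; Q'(y) = 4y + 12 vanishes at y ∈ {-3}.
Local minima of P (where P''>0): P(-4)=-160, P(1)=-35. Local minima of Q: Q(-3)=-18.
So the global minimum of F is P(-4) + Q(-3) + 1 = -160 − 18 + 1 = -177, attained at (-4, -3).

-177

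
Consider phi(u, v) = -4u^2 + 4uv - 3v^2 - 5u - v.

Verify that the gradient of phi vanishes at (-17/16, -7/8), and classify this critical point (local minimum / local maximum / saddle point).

∇phi = (-8u + 4v - 5, 4u - 6v - 1); substituting (-17/16, -7/8) gives ∇phi = (0, 0), so (-17/16, -7/8) is indeed a critical point.
The Hessian of phi is constant: H = [[-8, 4], [4, -6]].
det(H) = (-8)·(-6) − 4² = 32.
det(H) > 0 and tr(H) = -14 < 0, so H is negative definite and the point is a local maximum.

local maximum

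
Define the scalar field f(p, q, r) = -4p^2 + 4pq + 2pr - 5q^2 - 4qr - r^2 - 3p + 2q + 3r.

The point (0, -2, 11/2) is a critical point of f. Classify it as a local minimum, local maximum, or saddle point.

The Hessian is constant: H = [[-8, 4, 2], [4, -10, -4], [2, -4, -2]].
Leading principal minors: Δ₁ = -8, Δ₂ = 64, Δ₃ = -24.
The minors alternate sign starting negative (−, +, −), so H is negative definite: a local maximum.

local maximum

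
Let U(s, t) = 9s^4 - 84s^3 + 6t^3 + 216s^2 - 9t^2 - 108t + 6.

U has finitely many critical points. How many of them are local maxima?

U separates as a function of s plus a function of t, so ∇U=0 decouples.
∂U/∂s = 36s(s - 4)(s - 3) = 0 at s ∈ {0, 3, 4}; ∂U/∂t = 18(t - 3)(t + 2) = 0 at t ∈ {-2, 3}.
The Hessian is diagonal: diag(U_ss, U_tt). Second derivatives: U_ss(0)=432, U_ss(3)=-108, U_ss(4)=144; U_tt(-2)=-90, U_tt(3)=90.
Local maxima occur where both diagonal entries negative: (3, -2). Count: 1.

1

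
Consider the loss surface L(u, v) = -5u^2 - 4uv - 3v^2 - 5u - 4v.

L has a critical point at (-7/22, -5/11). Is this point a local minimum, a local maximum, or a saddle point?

local maximum

The Hessian of L is constant: H = [[-10, -4], [-4, -6]].
det(H) = (-10)·(-6) − (-4)² = 44.
det(H) > 0 and tr(H) = -16 < 0, so H is negative definite and the point is a local maximum.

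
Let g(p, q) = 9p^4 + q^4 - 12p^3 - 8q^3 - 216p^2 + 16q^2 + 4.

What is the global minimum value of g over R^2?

g(p,q) separates as A(p) + B(q) + 4, so its minimum is min A + min B + 4.
A'(p) = 36p(p - 4)(p + 3) vanishes at p ∈ {-3, 0, 4}; B'(q) = 4q(q - 4)(q - 2) vanishes at q ∈ {0, 2, 4}.
Local minima of A (where A''>0): A(-3)=-891, A(4)=-1920. Local minima of B: B(0)=0, B(4)=0.
So the global minimum of g is A(4) + B(0) + 4 = -1920 + 0 + 4 = -1916, attained at (4, 0).

-1916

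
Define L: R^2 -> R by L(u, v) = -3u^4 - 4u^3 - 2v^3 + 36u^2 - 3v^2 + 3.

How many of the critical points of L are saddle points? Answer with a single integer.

L separates as a function of u plus a function of v, so ∇L=0 decouples.
∂L/∂u = -12u(u - 2)(u + 3) = 0 at u ∈ {-3, 0, 2}; ∂L/∂v = -6v(v + 1) = 0 at v ∈ {-1, 0}.
The Hessian is diagonal: diag(L_uu, L_vv). Second derivatives: L_uu(-3)=-180, L_uu(0)=72, L_uu(2)=-120; L_vv(-1)=6, L_vv(0)=-6.
Saddle points occur where the two diagonal entries have opposite signs: (-3, -1), (0, 0), (2, -1). Count: 3.

3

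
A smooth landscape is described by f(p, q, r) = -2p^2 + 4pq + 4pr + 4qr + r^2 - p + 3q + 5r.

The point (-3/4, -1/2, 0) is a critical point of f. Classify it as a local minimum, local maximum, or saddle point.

saddle point

The Hessian is constant: H = [[-4, 4, 4], [4, 0, 4], [4, 4, 2]].
Leading principal minors: Δ₁ = -4, Δ₂ = -16, Δ₃ = 160.
The minors fit neither the all-positive nor the alternating-sign pattern, so H is indefinite: a saddle point.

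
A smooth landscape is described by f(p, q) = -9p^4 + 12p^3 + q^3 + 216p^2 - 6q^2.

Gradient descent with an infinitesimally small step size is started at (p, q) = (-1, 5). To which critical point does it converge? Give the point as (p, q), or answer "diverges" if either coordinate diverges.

f is separable, so gradient descent decouples: p follows -∂f/∂p, q follows -∂f/∂q.
∂f/∂p = -36p(p - 4)(p + 3); at p=-1 this is -360, so p increases.
∂f/∂q = 3q(q - 4); at q=5 this is 15, so q decreases.
p converges to its nearest critical value 0 (a local min of the p-part); q converges to 4. The iterate converges to (0, 4).

(0, 4)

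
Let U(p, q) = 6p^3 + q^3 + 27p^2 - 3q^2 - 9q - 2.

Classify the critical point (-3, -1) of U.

local maximum

The mixed partial ∂²U/∂p∂q is 0, so the Hessian at any point is diag(U_pp, U_qq) = diag(18(2p + 3), 6(q - 1)).
At (-3, -1): H = diag(-54, -12).
Both eigenvalues are negative, so H is negative definite: a local maximum.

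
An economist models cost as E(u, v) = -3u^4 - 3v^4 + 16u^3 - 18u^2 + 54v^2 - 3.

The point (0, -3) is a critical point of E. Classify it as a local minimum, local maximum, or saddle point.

The mixed partial ∂²E/∂u∂v is 0, so the Hessian at any point is diag(E_uu, E_vv) = diag(12(-3u^2 + 8u - 3), 36(-v^2 + 3)).
At (0, -3): H = diag(-36, -216).
Both eigenvalues are negative, so H is negative definite: a local maximum.

local maximum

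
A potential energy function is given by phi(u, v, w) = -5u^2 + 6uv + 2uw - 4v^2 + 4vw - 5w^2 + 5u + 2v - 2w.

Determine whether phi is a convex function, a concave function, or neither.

phi is quadratic, so its Hessian is the constant matrix H = [[-10, 6, 2], [6, -8, 4], [2, 4, -10]].
Leading principal minors: -10, 44, -152.
Signs alternate −, +, − ⇒ H ≺ 0 ⇒ concave.

concave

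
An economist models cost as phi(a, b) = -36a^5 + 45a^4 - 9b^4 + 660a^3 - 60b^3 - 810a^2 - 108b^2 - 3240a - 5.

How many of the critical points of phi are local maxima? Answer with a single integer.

phi separates as a function of a plus a function of b, so ∇phi=0 decouples.
∂phi/∂a = -180(a - 3)(a - 2)(a + 1)(a + 3) = 0 at a ∈ {-3, -1, 2, 3}; ∂phi/∂b = -36b(b + 2)(b + 3) = 0 at b ∈ {-3, -2, 0}.
The Hessian is diagonal: diag(phi_aa, phi_bb). Second derivatives: phi_aa(-3)=10800, phi_aa(-1)=-4320, phi_aa(2)=2700, phi_aa(3)=-4320; phi_bb(-3)=-108, phi_bb(-2)=72, phi_bb(0)=-216.
Local maxima occur where both diagonal entries negative: (-1, -3), (-1, 0), (3, -3), (3, 0). Count: 4.

4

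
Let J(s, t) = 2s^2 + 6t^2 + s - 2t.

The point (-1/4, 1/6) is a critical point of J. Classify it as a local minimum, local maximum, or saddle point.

The Hessian of J is constant: H = [[4, 0], [0, 12]].
det(H) = 4·12 − 0² = 48.
det(H) > 0 and tr(H) = 16 > 0, so H is positive definite and the point is a local minimum.

local minimum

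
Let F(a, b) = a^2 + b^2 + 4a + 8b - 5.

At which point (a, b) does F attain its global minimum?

F(a,b) separates as P(a) + Q(b) − 5, so its minimum is min P + min Q − 5.
P'(a) = 2a + 4 vanishes at a ∈ {-2}; Q'(b) = 2b + 8 vanishes at b ∈ {-4}.
Local minima of P (where P''>0): P(-2)=-4. Local minima of Q: Q(-4)=-16.
So the global minimum of F is P(-2) + Q(-4) − 5 = -4 − 16 − 5 = -25, attained at (-2, -4).

(-2, -4)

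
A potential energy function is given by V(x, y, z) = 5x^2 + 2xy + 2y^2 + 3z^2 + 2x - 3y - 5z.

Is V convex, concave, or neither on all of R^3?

convex

V is quadratic, so its Hessian is the constant matrix H = [[10, 2, 0], [2, 4, 0], [0, 0, 6]].
Leading principal minors: 10, 36, 216.
All positive ⇒ H ≻ 0 ⇒ convex.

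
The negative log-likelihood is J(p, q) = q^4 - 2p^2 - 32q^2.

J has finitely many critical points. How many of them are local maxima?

1

J separates as a function of p plus a function of q, so ∇J=0 decouples.
∂J/∂p = -4p = 0 at p ∈ {0}; ∂J/∂q = 4q(q - 4)(q + 4) = 0 at q ∈ {-4, 0, 4}.
The Hessian is diagonal: diag(J_pp, J_qq). Second derivatives: J_pp(0)=-4; J_qq(-4)=128, J_qq(0)=-64, J_qq(4)=128.
Local maxima occur where both diagonal entries negative: (0, 0). Count: 1.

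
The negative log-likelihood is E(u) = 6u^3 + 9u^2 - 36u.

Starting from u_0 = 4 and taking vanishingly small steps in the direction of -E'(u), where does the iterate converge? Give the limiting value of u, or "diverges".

1

E'(u) = 18(u - 1)(u + 2), so E'(4) = 324.
Gradient descent moves in the -E' direction, i.e. u is decreasing.
The nearest critical point in that direction is u = 1, where E'' = 54 > 0 (a local minimum). The iterate converges there.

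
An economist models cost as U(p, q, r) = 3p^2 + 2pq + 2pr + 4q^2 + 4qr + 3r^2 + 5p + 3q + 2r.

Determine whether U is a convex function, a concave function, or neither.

convex

U is quadratic, so its Hessian is the constant matrix H = [[6, 2, 2], [2, 8, 4], [2, 4, 6]].
Leading principal minors: 6, 44, 168.
All positive ⇒ H ≻ 0 ⇒ convex.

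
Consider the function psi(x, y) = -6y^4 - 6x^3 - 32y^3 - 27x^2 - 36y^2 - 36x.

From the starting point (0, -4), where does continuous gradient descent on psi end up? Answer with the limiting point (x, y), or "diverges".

psi is separable, so gradient descent decouples: x follows -∂psi/∂x, y follows -∂psi/∂y.
∂psi/∂x = -18(x + 1)(x + 2); at x=0 this is -36, so x increases.
∂psi/∂y = -24y(y + 1)(y + 3); at y=-4 this is 288, so y decreases.
The x-coordinate has no critical point in that direction and runs off to infinity.

diverges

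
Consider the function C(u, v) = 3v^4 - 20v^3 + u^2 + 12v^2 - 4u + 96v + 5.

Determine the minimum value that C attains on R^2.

C(u,v) separates as P(u) + Q(v) + 5, so its minimum is min P + min Q + 5.
P'(u) = 2u - 4 vanishes at u ∈ {2}; Q'(v) = 12(v - 4)(v - 2)(v + 1) vanishes at v ∈ {-1, 2, 4}.
Local minima of P (where P''>0): P(2)=-4. Local minima of Q: Q(-1)=-61, Q(4)=64.
So the global minimum of C is P(2) + Q(-1) + 5 = -4 − 61 + 5 = -60, attained at (2, -1).

-60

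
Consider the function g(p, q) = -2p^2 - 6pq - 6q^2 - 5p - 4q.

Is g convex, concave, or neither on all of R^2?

concave

g is quadratic, so its Hessian is the constant matrix H = [[-4, -6], [-6, -12]].
det(H) = 12, tr(H) = -16.
det(H) > 0 and tr(H) < 0, so H is negative definite everywhere: concave.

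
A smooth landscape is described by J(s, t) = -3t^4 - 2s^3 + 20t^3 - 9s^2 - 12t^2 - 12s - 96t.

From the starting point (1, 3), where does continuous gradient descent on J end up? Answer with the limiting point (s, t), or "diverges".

diverges

J is separable, so gradient descent decouples: s follows -∂J/∂s, t follows -∂J/∂t.
∂J/∂s = -6(s + 1)(s + 2); at s=1 this is -36, so s increases.
∂J/∂t = -12(t - 4)(t - 2)(t + 1); at t=3 this is 48, so t decreases.
The s-coordinate has no critical point in that direction and runs off to infinity.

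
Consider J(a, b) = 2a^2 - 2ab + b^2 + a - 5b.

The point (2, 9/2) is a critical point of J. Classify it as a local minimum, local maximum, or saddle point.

The Hessian of J is constant: H = [[4, -2], [-2, 2]].
det(H) = 4·2 − (-2)² = 4.
det(H) > 0 and tr(H) = 6 > 0, so H is positive definite and the point is a local minimum.

local minimum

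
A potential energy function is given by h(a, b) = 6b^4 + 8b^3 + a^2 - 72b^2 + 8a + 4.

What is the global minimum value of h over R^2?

h(a,b) separates as P(a) + Q(b) + 4, so its minimum is min P + min Q + 4.
P'(a) = 2a + 8 vanishes at a ∈ {-4}; Q'(b) = 24b(b - 2)(b + 3) vanishes at b ∈ {-3, 0, 2}.
Local minima of P (where P''>0): P(-4)=-16. Local minima of Q: Q(-3)=-378, Q(2)=-128.
So the global minimum of h is P(-4) + Q(-3) + 4 = -16 − 378 + 4 = -390, attained at (-4, -3).

-390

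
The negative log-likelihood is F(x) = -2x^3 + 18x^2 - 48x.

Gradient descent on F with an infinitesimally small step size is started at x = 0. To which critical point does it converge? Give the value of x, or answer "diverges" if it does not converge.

2

F'(x) = -6(x - 4)(x - 2), so F'(0) = -48.
Gradient descent moves in the -F' direction, i.e. x is increasing.
The nearest critical point in that direction is x = 2, where F'' = 12 > 0 (a local minimum). The iterate converges there.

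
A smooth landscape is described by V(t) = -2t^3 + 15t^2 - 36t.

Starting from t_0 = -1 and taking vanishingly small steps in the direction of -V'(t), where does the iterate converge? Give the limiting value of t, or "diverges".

V'(t) = -6(t - 3)(t - 2), so V'(-1) = -72.
Gradient descent moves in the -V' direction, i.e. t is increasing.
The nearest critical point in that direction is t = 2, where V'' = 6 > 0 (a local minimum). The iterate converges there.

2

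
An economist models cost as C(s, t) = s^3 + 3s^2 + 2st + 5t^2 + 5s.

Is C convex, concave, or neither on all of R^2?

The term s^3 is cubic, so the Hessian is not constant.
∂²C/∂s² = 6s + 6, which takes both signs as s varies (negative for sufficiently negative s). A diagonal entry of the Hessian changing sign means the Hessian is neither positive- nor negative-semidefinite on all of R^2.

neither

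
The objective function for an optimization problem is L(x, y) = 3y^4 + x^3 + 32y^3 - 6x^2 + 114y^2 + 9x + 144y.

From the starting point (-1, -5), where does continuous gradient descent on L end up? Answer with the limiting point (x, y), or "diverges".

diverges

L is separable, so gradient descent decouples: x follows -∂L/∂x, y follows -∂L/∂y.
∂L/∂x = 3(x - 3)(x - 1); at x=-1 this is 24, so x decreases.
∂L/∂y = 12(y + 1)(y + 3)(y + 4); at y=-5 this is -96, so y increases.
The x-coordinate has no critical point in that direction and runs off to infinity.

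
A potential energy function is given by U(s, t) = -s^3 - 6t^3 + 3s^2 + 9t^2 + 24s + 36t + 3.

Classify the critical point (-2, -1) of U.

local minimum

The mixed partial ∂²U/∂s∂t is 0, so the Hessian at any point is diag(U_ss, U_tt) = diag(6(-s + 1), 18(-2t + 1)).
At (-2, -1): H = diag(18, 54).
Both eigenvalues are positive, so H is positive definite: a local minimum.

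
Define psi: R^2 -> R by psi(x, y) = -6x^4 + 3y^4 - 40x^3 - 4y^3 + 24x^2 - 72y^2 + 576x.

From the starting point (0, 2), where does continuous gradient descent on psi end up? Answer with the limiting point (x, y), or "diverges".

psi is separable, so gradient descent decouples: x follows -∂psi/∂x, y follows -∂psi/∂y.
∂psi/∂x = -24(x - 2)(x + 3)(x + 4); at x=0 this is 576, so x decreases.
∂psi/∂y = 12y(y - 4)(y + 3); at y=2 this is -240, so y increases.
x converges to its nearest critical value -3 (a local min of the x-part); y converges to 4. The iterate converges to (-3, 4).

(-3, 4)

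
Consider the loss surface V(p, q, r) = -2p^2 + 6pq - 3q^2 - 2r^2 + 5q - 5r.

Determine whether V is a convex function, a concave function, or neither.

V is quadratic, so its Hessian is the constant matrix H = [[-4, 6, 0], [6, -6, 0], [0, 0, -4]].
Leading principal minors: -4, -12, 48.
Neither pattern holds ⇒ H is indefinite ⇒ neither convex nor concave.

neither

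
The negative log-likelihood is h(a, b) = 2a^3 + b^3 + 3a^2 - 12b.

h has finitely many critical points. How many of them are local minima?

h separates as a function of a plus a function of b, so ∇h=0 decouples.
∂h/∂a = 6a(a + 1) = 0 at a ∈ {-1, 0}; ∂h/∂b = 3(b - 2)(b + 2) = 0 at b ∈ {-2, 2}.
The Hessian is diagonal: diag(h_aa, h_bb). Second derivatives: h_aa(-1)=-6, h_aa(0)=6; h_bb(-2)=-12, h_bb(2)=12.
Local minima occur where both diagonal entries positive: (0, 2). Count: 1.

1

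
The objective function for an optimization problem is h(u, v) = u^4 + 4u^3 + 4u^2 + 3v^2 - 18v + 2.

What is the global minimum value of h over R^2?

h(u,v) separates as P(u) + Q(v) + 2, so its minimum is min P + min Q + 2.
P'(u) = 4u(u + 1)(u + 2) vanishes at u ∈ {-2, -1, 0}; Q'(v) = 6v - 18 vanishes at v ∈ {3}.
Local minima of P (where P''>0): P(-2)=0, P(0)=0. Local minima of Q: Q(3)=-27.
So the global minimum of h is P(-2) + Q(3) + 2 = 0 − 27 + 2 = -25, attained at (-2, 3).

-25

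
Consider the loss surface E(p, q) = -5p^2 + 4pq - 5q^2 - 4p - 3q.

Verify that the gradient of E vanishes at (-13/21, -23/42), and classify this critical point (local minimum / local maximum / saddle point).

∇E = (-10p + 4q - 4, 4p - 10q - 3); substituting (-13/21, -23/42) gives ∇E = (0, 0), so (-13/21, -23/42) is indeed a critical point.
The Hessian of E is constant: H = [[-10, 4], [4, -10]].
det(H) = (-10)·(-10) − 4² = 84.
det(H) > 0 and tr(H) = -20 < 0, so H is negative definite and the point is a local maximum.

local maximum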